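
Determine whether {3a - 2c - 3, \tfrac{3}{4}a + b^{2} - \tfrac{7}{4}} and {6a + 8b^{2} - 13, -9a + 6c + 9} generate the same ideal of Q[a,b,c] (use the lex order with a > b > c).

Two ideals are equal iff their reduced Gröbner bases coincide (the reduced basis is unique for a fixed ordering).
Buchberger on the first generating set:
f_1 = 3a - 2c - 3, LT = a.
f_2 = \tfrac{3}{4}a + b^{2} - \tfrac{7}{4}, LT = a.

S(f_1,f_2): lcm = a. S = -\tfrac{4}{3}b^{2} - \tfrac{2}{3}c + \tfrac{4}{3}.
  leading term b^{2}: no divisor's leading term divides it; move -\tfrac{4}{3}b^{2} to the remainder.
  leading term c: no divisor's leading term divides it; move -\tfrac{2}{3}c to the remainder.
  leading term 1: no divisor's leading term divides it; move \tfrac{4}{3} to the remainder.
  remainder -\tfrac{4}{3}b^{2} - \tfrac{2}{3}c + \tfrac{4}{3} ≠ 0; add g_3 = -\tfrac{4}{3}b^{2} - \tfrac{2}{3}c + \tfrac{4}{3} to the basis.

S(f_1,g_3): leading monomials are coprime, so the S-polynomial reduces to 0 (Buchberger's first criterion).
S(f_2,g_3): leading monomials are coprime, so the S-polynomial reduces to 0 (Buchberger's first criterion).
Every S-polynomial of the final basis reduces to 0, so we have a Gröbner basis.
Inter-reduce: drop elements whose leading term is divisible by another's, tail-reduce, and make monic.
Reduced Gröbner basis: {a - \tfrac{2}{3}c - 1, b^{2} + \tfrac{1}{2}c - 1}.

Buchberger on the second generating set:
h_1 = 6a + 8b^{2} - 13, LT = a.
h_2 = -9a + 6c + 9, LT = a.

S(h_1,h_2): lcm = a. S = \tfrac{4}{3}b^{2} + \tfrac{2}{3}c - \tfrac{7}{6}.
  leading term b^{2}: no divisor's leading term divides it; move \tfrac{4}{3}b^{2} to the remainder.
  leading term c: no divisor's leading term divides it; move \tfrac{2}{3}c to the remainder.
  leading term 1: no divisor's leading term divides it; move -\tfrac{7}{6} to the remainder.
  remainder \tfrac{4}{3}b^{2} + \tfrac{2}{3}c - \tfrac{7}{6} ≠ 0; add k_3 = \tfrac{4}{3}b^{2} + \tfrac{2}{3}c - \tfrac{7}{6} to the basis.

S(h_1,k_3): leading monomials are coprime, so the S-polynomial reduces to 0 (Buchberger's first criterion).
S(h_2,k_3): leading monomials are coprime, so the S-polynomial reduces to 0 (Buchberger's first criterion).
Every S-polynomial of the final basis reduces to 0, so we have a Gröbner basis.
Inter-reduce: drop elements whose leading term is divisible by another's, tail-reduce, and make monic.
Reduced Gröbner basis: {a - \tfrac{2}{3}c - 1, b^{2} + \tfrac{1}{2}c - \tfrac{7}{8}}.

Since the reduced bases disagree, the two ideals are not the same.

No, the ideals differ.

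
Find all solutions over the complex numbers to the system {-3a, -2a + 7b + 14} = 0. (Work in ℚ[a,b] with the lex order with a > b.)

Compute a lex Gröbner basis by Buchberger's algorithm.
f_1 = -3a, LT = a.
f_2 = -2a + 7b + 14, LT = a.

S(f_1,f_2): lcm = a. S = 7/2b + 7.
  reduce S modulo (f_1, f_2):
  remainder 7/2b + 7 ≠ 0; add h_3 = 7/2b + 7 to the basis.

The other S-polynomials (S(f_1,h_3), S(f_2,h_3)) all reduce to 0 modulo the current basis, so we have a Gröbner basis.
Inter-reduce: drop elements whose leading term is divisible by another's, tail-reduce, and make monic.
Reduced Gröbner basis: {a, b + 2}.

The lex basis is triangular: the last element involves only b. Solving b + 2 = 0 gives b ∈ {-2}; substituting each value into the earlier elements determines the remaining variables.
  b = -2: the earlier basis element becomes a = 0, giving a = 0 — point (0, -2).
A lex Gröbner basis triangularizes the system, enabling back-substitution.

{(0, -2)}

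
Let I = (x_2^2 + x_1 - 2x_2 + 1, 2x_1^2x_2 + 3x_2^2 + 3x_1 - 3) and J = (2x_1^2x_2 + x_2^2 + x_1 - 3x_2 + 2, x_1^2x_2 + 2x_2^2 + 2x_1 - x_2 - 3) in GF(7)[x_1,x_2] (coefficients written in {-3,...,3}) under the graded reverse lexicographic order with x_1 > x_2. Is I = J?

No, the ideals differ.

For a fixed monomial order, each ideal has a unique reduced Gröbner basis; comparing bases decides equality.
Buchberger on the first generating set:
f_1 = x_2^2 + x_1 - 2x_2 + 1, LT = x_2^2.
f_2 = 2x_1^2x_2 + 3x_2^2 + 3x_1 - 3, LT = x_1^2x_2.

S(f_1,f_2): lcm = x_1^2x_2^2. S = x_1^3 - 2x_1^2x_2 + 2x_2^3 + x_1^2 + 2x_1x_2 - 2x_2.
  reduce S modulo (f_1, f_2):
  remainder x_1^3 + x_1^2 + 3x_1 + 3x_2 - 3 ≠ 0; add g_3 = x_1^3 + x_1^2 + 3x_1 + 3x_2 - 3 to the basis.

The other S-polynomials (S(f_1,g_3), S(f_2,g_3)) all reduce to 0 modulo the current basis, so we have a Gröbner basis.
Inter-reduce: drop elements whose leading term is divisible by another's, tail-reduce, and make monic.
Reduced Gröbner basis: {x_1^3 + x_1^2 + 3x_1 + 3x_2 - 3, x_1^2x_2 + 3x_2 - 3, x_2^2 + x_1 - 2x_2 + 1}.

Buchberger on the second generating set:
h_1 = 2x_1^2x_2 + x_2^2 + x_1 - 3x_2 + 2, LT = x_1^2x_2.
h_2 = x_1^2x_2 + 2x_2^2 + 2x_1 - x_2 - 3, LT = x_1^2x_2.

S(h_1,h_2): lcm = x_1^2x_2. S = 2x_2^2 + 2x_1 + 3x_2 - 3.
  reduce S modulo (h_1, h_2):
  remainder 2x_2^2 + 2x_1 + 3x_2 - 3 ≠ 0; add k_3 = 2x_2^2 + 2x_1 + 3x_2 - 3 to the basis.

S(h_1,k_3): lcm = x_1^2x_2^2. S = -x_1^3 + 2x_1^2x_2 - 3x_2^3 - 2x_1^2 - 3x_1x_2 + 2x_2^2 + x_2.
  reduce S modulo (h_1, h_2, k_3):
  remainder -x_1^3 - 2x_1^2 - 3x_1 + 1 ≠ 0; add k_4 = -x_1^3 - 2x_1^2 - 3x_1 + 1 to the basis.

The other S-polynomials (S(h_2,k_3), S(h_1,k_4), S(h_2,k_4), S(k_3,k_4)) all reduce to 0 modulo the current basis, so we have a Gröbner basis.
Inter-reduce: drop elements whose leading term is divisible by another's, tail-reduce, and make monic.
Reduced Gröbner basis: {x_1^3 + 2x_1^2 + 3x_1 - 1, x_1^2x_2 + 3x_2, x_2^2 + x_1 - 2x_2 + 2}.

Since the reduced bases disagree, the two ideals are not the same.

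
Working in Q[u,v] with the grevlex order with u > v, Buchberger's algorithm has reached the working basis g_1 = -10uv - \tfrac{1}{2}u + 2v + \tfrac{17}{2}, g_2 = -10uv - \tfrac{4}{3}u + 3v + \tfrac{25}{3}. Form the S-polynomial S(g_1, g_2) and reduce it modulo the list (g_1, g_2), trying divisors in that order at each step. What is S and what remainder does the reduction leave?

S(g_1, g_2) = -\tfrac{1}{12}u + \tfrac{1}{10}v - \tfrac{1}{60}; remainder on division = -\tfrac{1}{12}u + \tfrac{1}{10}v - \tfrac{1}{60}.

lcm(LM(g_1), LM(g_2)) = uv.
S = (lcm/LT(g_1))·g_1 − (lcm/LT(g_2))·g_2 = -\tfrac{1}{12}u + \tfrac{1}{10}v - \tfrac{1}{60}.
Reduce S modulo (g_1, g_2) in that order:
  leading term u: no divisor's leading term divides it; move -\tfrac{1}{12}u to the remainder.
  leading term v: no divisor's leading term divides it; move \tfrac{1}{10}v to the remainder.
  leading term 1: no divisor's leading term divides it; move -\tfrac{1}{60} to the remainder.
The remainder -\tfrac{1}{12}u + \tfrac{1}{10}v - \tfrac{1}{60} is nonzero, so it would be added as the next basis element.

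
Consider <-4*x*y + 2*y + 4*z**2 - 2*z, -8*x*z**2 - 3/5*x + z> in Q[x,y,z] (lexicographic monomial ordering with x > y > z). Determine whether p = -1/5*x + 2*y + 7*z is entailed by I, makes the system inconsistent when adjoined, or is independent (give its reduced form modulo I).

First compute the reduced Gröbner basis of I by Buchberger's algorithm.
f_1 = -4*x*y + 2*y + 4*z**2 - 2*z, LT = x*y.
f_2 = -8*x*z**2 - 3/5*x + z, LT = x*z**2.

S(f_1,f_2): lcm = x*y*z**2. S = -3/40*x*y - 1/2*y*z**2 + 1/8*y*z - z**4 + 1/2*z**3.
  reduce S modulo (f_1, f_2):
  remainder -1/2*y*z**2 + 1/8*y*z - 3/80*y - z**4 + 1/2*z**3 - 3/40*z**2 + 3/80*z ≠ 0; add h_3 = -1/2*y*z**2 + 1/8*y*z - 3/80*y - z**4 + 1/2*z**3 - 3/40*z**2 + 3/80*z to the basis.

The other S-polynomials (S(f_1,h_3), S(f_2,h_3)) all reduce to 0 modulo the current basis, so we have a Gröbner basis.
Inter-reduce: drop elements whose leading term is divisible by another's, tail-reduce, and make monic.
Reduced Gröbner basis: {x*y - 1/2*y - z**2 + 1/2*z, x*z**2 + 3/40*x - 1/8*z, y*z**2 - 1/4*y*z + 3/40*y + 2*z**4 - z**3 + 3/20*z**2 - 3/40*z}.
Label its elements g_1 = x*y - 1/2*y - z**2 + 1/2*z, g_2 = x*z**2 + 3/40*x - 1/8*z, g_3 = y*z**2 - 1/4*y*z + 3/40*y + 2*z**4 - z**3 + 3/20*z**2 - 3/40*z.

Reduce p = -1/5*x + 2*y + 7*z modulo G:
  leading term x: no divisor's leading term divides it; move -1/5*x to the remainder.
  leading term y: no divisor's leading term divides it; move 2*y to the remainder.
  leading term z: no divisor's leading term divides it; move 7*z to the remainder.
  normal form = -1/5*x + 2*y + 7*z.
The normal form is nonzero, so p ∉ I. Since p minus its normal form lies in I, I + (p) = I + (r) where r = -1/5*x + 2*y + 7*z; decide whether this ideal is the whole ring.
Run Buchberger on G together with r (pairs among the g_i already reduce to 0 since G is a Gröbner basis):
g_1 = x*y - 1/2*y - z**2 + 1/2*z, LT = x*y.
g_2 = x*z**2 + 3/40*x - 1/8*z, LT = x*z**2.
g_3 = y*z**2 - 1/4*y*z + 3/40*y + 2*z**4 - z**3 + 3/20*z**2 - 3/40*z, LT = y*z**2.
r = -1/5*x + 2*y + 7*z, LT = x.

S(g_1,r): lcm = x*y. S = 10*y**2 + 35*y*z - 1/2*y - z**2 + 1/2*z.
  reduce S modulo (g_1, g_2, g_3, r):
  remainder 10*y**2 + 35*y*z - 1/2*y - z**2 + 1/2*z ≠ 0; add m_5 = 10*y**2 + 35*y*z - 1/2*y - z**2 + 1/2*z to the basis.

S(g_2,r): lcm = x*z**2. S = 3/40*x + 10*y*z**2 + 35*z**3 - 1/8*z.
  reduce S modulo (g_1, g_2, g_3, r, m_5):
  remainder 5/2*y*z - 20*z**4 + 45*z**3 - 3/2*z**2 + 13/4*z ≠ 0; add m_6 = 5/2*y*z - 20*z**4 + 45*z**3 - 3/2*z**2 + 13/4*z to the basis.

S(g_3,m_5): lcm = y**2*z**2. S = -1/4*y**2*z + 3/40*y**2 + 2*y*z**4 - 9/2*y*z**3 + 1/5*y*z**2 - 3/40*y*z + 1/10*z**4 - 1/20*z**3.
  reduce S modulo (g_1, g_2, g_3, r, m_5, m_6):
  remainder 3/320*y - 4*z**6 + 10*z**5 - 23/5*z**4 + 147/80*z**3 - 31/100*z**2 + 2/25*z ≠ 0; add m_7 = 3/320*y - 4*z**6 + 10*z**5 - 23/5*z**4 + 147/80*z**3 - 31/100*z**2 + 2/25*z to the basis.

S(g_3,m_6): lcm = y*z**2. S = -1/4*y*z + 3/40*y + 8*z**5 - 16*z**4 - 2/5*z**3 - 23/20*z**2 - 3/40*z.
  reduce S modulo (g_1, g_2, g_3, r, m_5, m_6, m_7):
  remainder 32*z**6 - 72*z**5 + 94/5*z**4 - 53/5*z**3 + 59/50*z**2 - 39/100*z ≠ 0; add m_8 = 32*z**6 - 72*z**5 + 94/5*z**4 - 53/5*z**3 + 59/50*z**2 - 39/100*z to the basis.

The other S-polynomials (S(g_1,g_2), S(g_1,g_3), S(g_2,g_3), S(g_3,r), S(g_1,m_5), S(g_2,m_5), S(r,m_5), S(g_1,m_6), S(g_2,m_6), S(r,m_6), S(m_5,m_6), S(g_1,m_7), S(g_2,m_7), S(g_3,m_7), S(r,m_7), S(m_5,m_7), S(m_6,m_7), S(g_1,m_8), S(g_2,m_8), S(g_3,m_8), S(r,m_8), S(m_5,m_8), S(m_6,m_8), S(m_7,m_8)) all reduce to 0 modulo the current basis, so we have a Gröbner basis.
Inter-reduce: drop elements whose leading term is divisible by another's, tail-reduce, and make monic.
Reduced Gröbner basis: {x + 3200/3*z**5 - 2400*z**4 + 1640/3*z**3 - 520/3*z**2 - 5/3*z, y + 320/3*z**5 - 240*z**4 + 164/3*z**3 - 52/3*z**2 + 10/3*z, z**6 - 9/4*z**5 + 47/80*z**4 - 53/160*z**3 + 59/1600*z**2 - 39/3200*z}.
The reduced Gröbner basis of I + (p) is {x + 3200/3*z**5 - 2400*z**4 + 1640/3*z**3 - 520/3*z**2 - 5/3*z, y + 320/3*z**5 - 240*z**4 + 164/3*z**3 - 52/3*z**2 + 10/3*z, z**6 - 9/4*z**5 + 47/80*z**4 - 53/160*z**3 + 59/1600*z**2 - 39/3200*z} ≠ {1}, a proper ideal, so the enlarged system stays consistent: p is independent of I, with normal form -1/5*x + 2*y + 7*z.

The remainder on division by a Gröbner basis is unique — it is the normal form.

-1/5*x + 2*y + 7*z is independent of I; its normal form modulo I is -1/5*x + 2*y + 7*z.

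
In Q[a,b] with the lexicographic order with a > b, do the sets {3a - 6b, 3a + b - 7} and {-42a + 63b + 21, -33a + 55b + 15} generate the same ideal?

Equality of ideals is decidable: compute both reduced Gröbner bases (unique for the ordering) and check whether they agree.
Buchberger on the first generating set:
f_1 = 3a - 6b, LT = a.
f_2 = 3a + b - 7, LT = a.

S(f_1,f_2): lcm = a. S = -7/3b + 7/3.
  reduce S modulo (f_1, f_2):
  remainder -7/3b + 7/3 ≠ 0; add g_3 = -7/3b + 7/3 to the basis.

The other S-polynomials (S(f_1,g_3), S(f_2,g_3)) all reduce to 0 modulo the current basis, so we have a Gröbner basis.
Inter-reduce: drop elements whose leading term is divisible by another's, tail-reduce, and make monic.
Reduced Gröbner basis: {a - 2, b - 1}.

Buchberger on the second generating set:
h_1 = -42a + 63b + 21, LT = a.
h_2 = -33a + 55b + 15, LT = a.

S(h_1,h_2): lcm = a. S = 1/6b - 1/22.
  reduce S modulo (h_1, h_2):
  remainder 1/6b - 1/22 ≠ 0; add k_3 = 1/6b - 1/22 to the basis.

The other S-polynomials (S(h_1,k_3), S(h_2,k_3)) all reduce to 0 modulo the current basis, so we have a Gröbner basis.
Inter-reduce: drop elements whose leading term is divisible by another's, tail-reduce, and make monic.
Reduced Gröbner basis: {a - 10/11, b - 3/11}.

Since the reduced bases disagree, the two ideals are not the same.
The choice of monomial ordering does not affect the verdict — as long as both bases are computed under the same ordering, their equality decides ideal equality.

No, the ideals differ.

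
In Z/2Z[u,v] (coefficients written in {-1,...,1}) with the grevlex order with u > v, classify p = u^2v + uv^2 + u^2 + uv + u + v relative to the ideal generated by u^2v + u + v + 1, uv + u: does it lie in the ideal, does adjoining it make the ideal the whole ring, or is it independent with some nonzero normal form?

First compute the reduced Gröbner basis of I by Buchberger's algorithm.
f_1 = u^2v + u + v + 1, LT = u^2v.
f_2 = uv + u, LT = uv.

S(f_1,f_2): lcm = u^2v. S = u^2 + u + v + 1.
  reduce S modulo (f_1, f_2):
  remainder u^2 + u + v + 1 ≠ 0; add h_3 = u^2 + u + v + 1 to the basis.

S(f_1,h_3): lcm = u^2v. S = uv + v^2 + u + 1.
  reduce S modulo (f_1, f_2, h_3):
  remainder v^2 + 1 ≠ 0; add h_4 = v^2 + 1 to the basis.

The other S-polynomials (S(f_2,h_3), S(f_1,h_4), S(f_2,h_4), S(h_3,h_4)) all reduce to 0 modulo the current basis, so we have a Gröbner basis.
Inter-reduce: drop elements whose leading term is divisible by another's, tail-reduce, and make monic.
Reduced Gröbner basis: {u^2 + u + v + 1, uv + u, v^2 + 1}.
Label its elements g_1 = u^2 + u + v + 1, g_2 = uv + u, g_3 = v^2 + 1.

Reduce p = u^2v + uv^2 + u^2 + uv + u + v modulo G:
  leading term u^2v: subtract (v)·g_1 from u^2v + uv^2 + u^2 + uv + u + v → uv^2 + u^2 + v^2 + u
  leading term uv^2: subtract (v)·g_2 from uv^2 + u^2 + v^2 + u → u^2 + uv + v^2 + u
  leading term u^2: subtract (1)·g_1 from u^2 + uv + v^2 + u → uv + v^2 + v + 1
  leading term uv: subtract (1)·g_2 from uv + v^2 + v + 1 → v^2 + u + v + 1
  leading term v^2: subtract (1)·g_3 from v^2 + u + v + 1 → u + v
  leading term u: no divisor's leading term divides it; move u to the remainder.
  leading term v: no divisor's leading term divides it; move v to the remainder.
  normal form = u + v.
The normal form is nonzero, so p ∉ I. Since p minus its normal form lies in I, I + (p) = I + (r) where r = u + v; decide whether this ideal is the whole ring.
Run Buchberger on G together with r (pairs among the g_i already reduce to 0 since G is a Gröbner basis):
g_1 = u^2 + u + v + 1, LT = u^2.
g_2 = uv + u, LT = uv.
g_3 = v^2 + 1, LT = v^2.
r = u + v, LT = u.

S(g_1,r): lcm = u^2. S = uv + u + v + 1.
  reduce S modulo (g_1, g_2, g_3, r):
  remainder v + 1 ≠ 0; add m_5 = v + 1 to the basis.

The other S-polynomials (S(g_1,g_2), S(g_1,g_3), S(g_2,g_3), S(g_2,r), S(g_3,r), S(g_1,m_5), S(g_2,m_5), S(g_3,m_5), S(r,m_5)) all reduce to 0 modulo the current basis, so we have a Gröbner basis.
Inter-reduce: drop elements whose leading term is divisible by another's, tail-reduce, and make monic.
Reduced Gröbner basis: {u + 1, v + 1}.
The reduced Gröbner basis of I + (p) is {u + 1, v + 1} ≠ {1}, a proper ideal, so the enlarged system stays consistent: p is independent of I, with normal form u + v.

Ideal membership is decidable via reduction modulo a Gröbner basis.

u^2v + uv^2 + u^2 + uv + u + v is independent of I; its normal form modulo I is u + v.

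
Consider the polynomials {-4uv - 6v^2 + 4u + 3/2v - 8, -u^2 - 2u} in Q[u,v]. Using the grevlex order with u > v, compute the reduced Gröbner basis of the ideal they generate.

f_1 = -4uv - 6v^2 + 4u + 3/2v - 8, LT = uv.
f_2 = -u^2 - 2u, LT = u^2.

S(f_1,f_2): lcm = u^2v. S = 3/2uv^2 - u^2 - 19/8uv + 2u.
  reduce S modulo (f_1, f_2):
  remainder -9/4v^3 + 15/8v^2 + 25/8u - 213/64v + 7/4 ≠ 0; add g_3 = -9/4v^3 + 15/8v^2 + 25/8u - 213/64v + 7/4 to the basis.

The other S-polynomials (S(f_1,g_3), S(f_2,g_3)) all reduce to 0 modulo the current basis, so we have a Gröbner basis.

G = {v^3 - 5/6v^2 - 25/18u + 71/48v - 7/9, u^2 + 2u, uv + 3/2v^2 - u - 3/8v + 2}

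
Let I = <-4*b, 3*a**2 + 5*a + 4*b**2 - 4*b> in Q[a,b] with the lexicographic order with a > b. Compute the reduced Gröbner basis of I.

G = {a**2 + 5/3*a, b}

The reduced Gröbner basis is the canonical form of the ideal for this ordering.

f_1 = -4*b, LT = b.
f_2 = 3*a**2 + 5*a + 4*b**2 - 4*b, LT = a**2.

The S-polynomials (S(f_1,f_2)) all reduce to 0 modulo the current basis, so we have a Gröbner basis.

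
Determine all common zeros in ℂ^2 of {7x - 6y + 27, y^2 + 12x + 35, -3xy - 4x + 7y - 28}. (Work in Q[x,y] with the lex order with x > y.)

{(-3, 1)}

Compute a lex Gröbner basis by Buchberger's algorithm.
f_1 = 7x - 6y + 27, LT = x.
f_2 = 12x + y^2 + 35, LT = x.
f_3 = -3xy - 4x + 7y - 28, LT = xy.

S(f_1,f_2): lcm = x. S = -1/12y^2 - 6/7y + 79/84.
  leading term y^2: no divisor's leading term divides it; move -1/12y^2 to the remainder.
  leading term y: no divisor's leading term divides it; move -6/7y to the remainder.
  leading term 1: no divisor's leading term divides it; move 79/84 to the remainder.
  remainder -1/12y^2 - 6/7y + 79/84 ≠ 0; add h_4 = -1/12y^2 - 6/7y + 79/84 to the basis.

S(f_1,f_3): lcm = xy. S = -4/3x - 6/7y^2 + 130/21y - 28/3.
  leading term x: subtract (-4/21)·f_1 from -4/3x - 6/7y^2 + 130/21y - 28/3 → -6/7y^2 + 106/21y - 88/21
  leading term y^2: subtract (72/7)·h_4 from -6/7y^2 + 106/21y - 88/21 → 2038/147y - 2038/147
  leading term y: no divisor's leading term divides it; move 2038/147y to the remainder.
  leading term 1: no divisor's leading term divides it; move -2038/147 to the remainder.
  remainder 2038/147y - 2038/147 ≠ 0; add h_5 = 2038/147y - 2038/147 to the basis.

The other S-polynomials (S(f_2,f_3), S(f_1,h_4), S(f_2,h_4), S(f_3,h_4), S(f_1,h_5), S(f_2,h_5), S(f_3,h_5), S(h_4,h_5)) all reduce to 0 modulo the current basis, so we have a Gröbner basis.
Inter-reduce: drop elements whose leading term is divisible by another's, tail-reduce, and make monic.
Reduced Gröbner basis: {x + 3, y - 1}.

From the last basis element, y - 1 = 0, so y takes values in {1}. Each choice, substituted upward through the basis, yields the corresponding point(s) of the solution set.
  y = 1: the earlier basis element becomes x + 3 = 0, giving x = -3 — point (-3, 1).
Substituting each solution back into the original system confirms all equations vanish.
A lex Gröbner basis triangularizes the system, enabling back-substitution.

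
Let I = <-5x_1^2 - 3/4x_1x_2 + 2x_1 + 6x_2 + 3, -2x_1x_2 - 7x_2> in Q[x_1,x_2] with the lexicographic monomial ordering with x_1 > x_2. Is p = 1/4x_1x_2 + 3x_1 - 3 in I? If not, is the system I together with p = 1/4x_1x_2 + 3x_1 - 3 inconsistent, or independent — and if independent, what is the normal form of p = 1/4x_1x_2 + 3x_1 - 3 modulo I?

First compute the reduced Gröbner basis of I by Buchberger's algorithm.
f_1 = -5x_1^2 - 3/4x_1x_2 + 2x_1 + 6x_2 + 3, LT = x_1^2.
f_2 = -2x_1x_2 - 7x_2, LT = x_1x_2.

S(f_1,f_2): lcm = x_1^2x_2. S = 3/20x_1x_2^2 - 39/10x_1x_2 - 6/5x_2^2 - 3/5x_2.
  leading term x_1x_2^2: subtract (-3/40x_2)·f_2 from 3/20x_1x_2^2 - 39/10x_1x_2 - 6/5x_2^2 - 3/5x_2 → -39/10x_1x_2 - 69/40x_2^2 - 3/5x_2
  leading term x_1x_2: subtract (39/20)·f_2 from -39/10x_1x_2 - 69/40x_2^2 - 3/5x_2 → -69/40x_2^2 + 261/20x_2
  leading term x_2^2: no divisor's leading term divides it; move -69/40x_2^2 to the remainder.
  leading term x_2: no divisor's leading term divides it; move 261/20x_2 to the remainder.
  remainder -69/40x_2^2 + 261/20x_2 ≠ 0; add h_3 = -69/40x_2^2 + 261/20x_2 to the basis.

The other S-polynomials (S(f_1,h_3), S(f_2,h_3)) all reduce to 0 modulo the current basis, so we have a Gröbner basis.
Inter-reduce: drop elements whose leading term is divisible by another's, tail-reduce, and make monic.
Reduced Gröbner basis: {x_1^2 - 2/5x_1 - 69/40x_2 - 3/5, x_1x_2 + 7/2x_2, x_2^2 - 174/23x_2}.
Label its elements g_1 = x_1^2 - 2/5x_1 - 69/40x_2 - 3/5, g_2 = x_1x_2 + 7/2x_2, g_3 = x_2^2 - 174/23x_2.

Reduce p = 1/4x_1x_2 + 3x_1 - 3 modulo G:
  leading term x_1x_2: subtract (1/4)·g_2 from 1/4x_1x_2 + 3x_1 - 3 → 3x_1 - 7/8x_2 - 3
  leading term x_1: no divisor's leading term divides it; move 3x_1 to the remainder.
  leading term x_2: no divisor's leading term divides it; move -7/8x_2 to the remainder.
  leading term 1: no divisor's leading term divides it; move -3 to the remainder.
  normal form = 3x_1 - 7/8x_2 - 3.
The normal form is nonzero, so p ∉ I. Since p minus its normal form lies in I, I + (p) = I + (r) where r = 3x_1 - 7/8x_2 - 3; decide whether this ideal is the whole ring.
Run Buchberger on G together with r (pairs among the g_i already reduce to 0 since G is a Gröbner basis):
g_1 = x_1^2 - 2/5x_1 - 69/40x_2 - 3/5, LT = x_1^2.
g_2 = x_1x_2 + 7/2x_2, LT = x_1x_2.
g_3 = x_2^2 - 174/23x_2, LT = x_2^2.
r = 3x_1 - 7/8x_2 - 3, LT = x_1.

S(g_1,r): lcm = x_1^2. S = 7/24x_1x_2 + 3/5x_1 - 69/40x_2 - 3/5.
  leading term x_1x_2: subtract (7/24)·g_2 from 7/24x_1x_2 + 3/5x_1 - 69/40x_2 - 3/5 → 3/5x_1 - 659/240x_2 - 3/5
  leading term x_1: subtract (1/5)·r from 3/5x_1 - 659/240x_2 - 3/5 → -617/240x_2
  leading term x_2: no divisor's leading term divides it; move -617/240x_2 to the remainder.
  remainder -617/240x_2 ≠ 0; add m_5 = -617/240x_2 to the basis.

The other S-polynomials (S(g_1,g_2), S(g_1,g_3), S(g_2,g_3), S(g_2,r), S(g_3,r), S(g_1,m_5), S(g_2,m_5), S(g_3,m_5), S(r,m_5)) all reduce to 0 modulo the current basis, so we have a Gröbner basis.
Inter-reduce: drop elements whose leading term is divisible by another's, tail-reduce, and make monic.
Reduced Gröbner basis: {x_1 - 1, x_2}.
The reduced Gröbner basis of I + (p) is {x_1 - 1, x_2} ≠ {1}, a proper ideal, so the enlarged system stays consistent: p is independent of I, with normal form 3x_1 - 7/8x_2 - 3.

1/4x_1x_2 + 3x_1 - 3 is independent of I; its normal form modulo I is 3x_1 - 7/8x_2 - 3.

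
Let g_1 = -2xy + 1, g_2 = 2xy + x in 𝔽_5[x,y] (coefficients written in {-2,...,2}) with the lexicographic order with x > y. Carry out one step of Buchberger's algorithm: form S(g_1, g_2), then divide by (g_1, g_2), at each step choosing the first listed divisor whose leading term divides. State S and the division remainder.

lcm(LM(g_1), LM(g_2)) = xy.
S = (lcm/LT(g_1))·g_1 − (lcm/LT(g_2))·g_2 = 2x + 2.
Reduce S modulo (g_1, g_2) in that order:
  leading term x: no divisor's leading term divides it; move 2x to the remainder.
  leading term 1: no divisor's leading term divides it; move 2 to the remainder.
The remainder 2x + 2 is nonzero, so it would be added as the next basis element.
An S-polynomial is built so that the two leading terms cancel; whether anything survives reduction is exactly the Gröbner-basis criterion.

S(g_1, g_2) = 2x + 2; remainder on division = 2x + 2.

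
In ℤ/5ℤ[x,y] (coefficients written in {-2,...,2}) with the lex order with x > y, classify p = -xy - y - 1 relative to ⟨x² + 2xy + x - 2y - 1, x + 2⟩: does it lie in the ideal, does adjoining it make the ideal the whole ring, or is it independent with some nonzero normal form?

-xy - y - 1 lies in I (it reduces to 0).

First compute the reduced Gröbner basis of I by Buchberger's algorithm.
f_1 = x² + 2xy + x - 2y - 1, LT = x².
f_2 = x + 2, LT = x.

S(f_1,f_2): lcm = x². S = 2xy - x - 2y - 1.
  leading term xy: subtract (2y)·f_2 from 2xy - x - 2y - 1 → -x - y - 1
  leading term x: subtract (-1)·f_2 from -x - y - 1 → -y + 1
  leading term y: no divisor's leading term divides it; move -y to the remainder.
  leading term 1: no divisor's leading term divides it; move 1 to the remainder.
  remainder -y + 1 ≠ 0; add h_3 = -y + 1 to the basis.

The other S-polynomials (S(f_1,h_3), S(f_2,h_3)) all reduce to 0 modulo the current basis, so we have a Gröbner basis.
Inter-reduce: drop elements whose leading term is divisible by another's, tail-reduce, and make monic.
Reduced Gröbner basis: {x + 2, y - 1}.
Label its elements g_1 = x + 2, g_2 = y - 1.

Reduce p = -xy - y - 1 modulo G:
  leading term xy: subtract (-y)·g_1 from -xy - y - 1 → y - 1
  leading term y: subtract (1)·g_2 from y - 1 → 0
  normal form = 0.
Since the normal form is 0, p ∈ I.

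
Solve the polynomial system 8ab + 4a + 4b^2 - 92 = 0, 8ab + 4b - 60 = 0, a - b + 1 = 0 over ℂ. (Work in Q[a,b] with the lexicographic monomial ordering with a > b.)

Compute a lex Gröbner basis by Buchberger's algorithm.
f_1 = 8ab + 4a + 4b^2 - 92, LT = ab.
f_2 = 8ab + 4b - 60, LT = ab.
f_3 = a - b + 1, LT = a.

S(f_1,f_2): lcm = ab. S = 1/2a + 1/2b^2 - 1/2b - 4.
  leading term a: subtract (1/2)·f_3 from 1/2a + 1/2b^2 - 1/2b - 4 → 1/2b^2 - 9/2
  leading term b^2: no divisor's leading term divides it; move 1/2b^2 to the remainder.
  leading term 1: no divisor's leading term divides it; move -9/2 to the remainder.
  remainder 1/2b^2 - 9/2 ≠ 0; add h_4 = 1/2b^2 - 9/2 to the basis.

S(f_1,f_3): lcm = ab. S = 1/2a + 3/2b^2 - b - 23/2.
  leading term a: subtract (1/2)·f_3 from 1/2a + 3/2b^2 - b - 23/2 → 3/2b^2 - 1/2b - 12
  leading term b^2: subtract (3)·h_4 from 3/2b^2 - 1/2b - 12 → -1/2b + 3/2
  leading term b: no divisor's leading term divides it; move -1/2b to the remainder.
  leading term 1: no divisor's leading term divides it; move 3/2 to the remainder.
  remainder -1/2b + 3/2 ≠ 0; add h_5 = -1/2b + 3/2 to the basis.

The other S-polynomials (S(f_2,f_3), S(f_1,h_4), S(f_2,h_4), S(f_3,h_4), S(f_1,h_5), S(f_2,h_5), S(f_3,h_5), S(h_4,h_5)) all reduce to 0 modulo the current basis, so we have a Gröbner basis.
Inter-reduce: drop elements whose leading term is divisible by another's, tail-reduce, and make monic.
Reduced Gröbner basis: {a - 2, b - 3}.

A lex Gröbner basis eliminates variables successively. Here b - 3 depends only on b, with roots {3}; lifting each root through the earlier basis elements recovers the full solutions.
  b = 3: the earlier basis element becomes a - 2 = 0, giving a = 2 — point (2, 3).

{(2, 3)}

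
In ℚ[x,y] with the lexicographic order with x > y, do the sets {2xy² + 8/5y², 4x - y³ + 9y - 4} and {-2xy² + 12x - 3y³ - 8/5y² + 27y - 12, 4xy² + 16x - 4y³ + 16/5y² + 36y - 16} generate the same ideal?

Since reduced Gröbner bases are canonical representatives of ideals under a given ordering, it suffices to compute and compare them.
Buchberger on the first generating set:
f_1 = 2xy² + 8/5y², LT = xy².
f_2 = 4x - y³ + 9y - 4, LT = x.

S(f_1,f_2): lcm = xy². S = ¼y⁵ - 9/4y³ + 9/5y².
  leading term y⁵: no divisor's leading term divides it; move ¼y⁵ to the remainder.
  leading term y³: no divisor's leading term divides it; move -9/4y³ to the remainder.
  leading term y²: no divisor's leading term divides it; move 9/5y² to the remainder.
  remainder ¼y⁵ - 9/4y³ + 9/5y² ≠ 0; add g_3 = ¼y⁵ - 9/4y³ + 9/5y² to the basis.

S(f_1,g_3): lcm = xy⁵. S = 9xy³ - 36/5xy² + ⅘y⁵.
  leading term xy³: subtract (9/2y)·f_1 from 9xy³ - 36/5xy² + ⅘y⁵ → -36/5xy² + ⅘y⁵ - 36/5y³
  leading term xy²: subtract (-18/5)·f_1 from -36/5xy² + ⅘y⁵ - 36/5y³ → ⅘y⁵ - 36/5y³ + 144/25y²
  leading term y⁵: subtract (16/5)·g_3 from ⅘y⁵ - 36/5y³ + 144/25y² → 0
  remainder 0.

S(f_2,g_3): leading monomials are coprime, so the S-polynomial reduces to 0 (Buchberger's first criterion).
Every S-polynomial of the final basis reduces to 0, so we have a Gröbner basis.
Inter-reduce: drop elements whose leading term is divisible by another's, tail-reduce, and make monic.
Reduced Gröbner basis: {x - ¼y³ + 9/4y - 1, y⁵ - 9y³ + 36/5y²}.

Buchberger on the second generating set:
h_1 = -2xy² + 12x - 3y³ - 8/5y² + 27y - 12, LT = xy².
h_2 = 4xy² + 16x - 4y³ + 16/5y² + 36y - 16, LT = xy².

S(h_1,h_2): lcm = xy². S = -10x + 5/2y³ - 45/2y + 10.
  leading term x: no divisor's leading term divides it; move -10x to the remainder.
  leading term y³: no divisor's leading term divides it; move 5/2y³ to the remainder.
  leading term y: no divisor's leading term divides it; move -45/2y to the remainder.
  leading term 1: no divisor's leading term divides it; move 10 to the remainder.
  remainder -10x + 5/2y³ - 45/2y + 10 ≠ 0; add k_3 = -10x + 5/2y³ - 45/2y + 10 to the basis.

S(h_1,k_3): lcm = xy². S = -6x + ¼y⁵ - ¾y³ + 9/5y² - 27/2y + 6.
  leading term x: subtract (⅗)·k_3 from -6x + ¼y⁵ - ¾y³ + 9/5y² - 27/2y + 6 → ¼y⁵ - 9/4y³ + 9/5y²
  leading term y⁵: no divisor's leading term divides it; move ¼y⁵ to the remainder.
  leading term y³: no divisor's leading term divides it; move -9/4y³ to the remainder.
  leading term y²: no divisor's leading term divides it; move 9/5y² to the remainder.
  remainder ¼y⁵ - 9/4y³ + 9/5y² ≠ 0; add k_4 = ¼y⁵ - 9/4y³ + 9/5y² to the basis.

S(h_2,k_3): lcm = xy². S = 4x + ¼y⁵ - 13/4y³ + 9/5y² + 9y - 4.
  leading term x: subtract (-⅖)·k_3 from 4x + ¼y⁵ - 13/4y³ + 9/5y² + 9y - 4 → ¼y⁵ - 9/4y³ + 9/5y²
  leading term y⁵: subtract (1)·k_4 from ¼y⁵ - 9/4y³ + 9/5y² → 0
  remainder 0.

S(h_1,k_4): lcm = xy⁵. S = 3xy³ - 36/5xy² + 3/2y⁶ + ⅘y⁵ - 27/2y⁴ + 6y³.
  leading term xy³: subtract (-3/2y)·h_1 from 3xy³ - 36/5xy² + 3/2y⁶ + ⅘y⁵ - 27/2y⁴ + 6y³ → -36/5xy² + 18xy + 3/2y⁶ + ⅘y⁵ - 18y⁴ + 18/5y³ + 81/2y² - 18y
  leading term xy²: subtract (18/5)·h_1 from -36/5xy² + 18xy + 3/2y⁶ + ⅘y⁵ - 18y⁴ + 18/5y³ + 81/2y² - 18y → 18xy - 216/5x + 3/2y⁶ + ⅘y⁵ - 18y⁴ + 72/5y³ + 2313/50y² - 576/5y + 216/5
  leading term xy: subtract (-9/5y)·k_3 from 18xy - 216/5x + 3/2y⁶ + ⅘y⁵ - 18y⁴ + 72/5y³ + 2313/50y² - 576/5y + 216/5 → -216/5x + 3/2y⁶ + ⅘y⁵ - 27/2y⁴ + 72/5y³ + 144/25y² - 486/5y + 216/5
  leading term x: subtract (108/25)·k_3 from -216/5x + 3/2y⁶ + ⅘y⁵ - 27/2y⁴ + 72/5y³ + 144/25y² - 486/5y + 216/5 → 3/2y⁶ + ⅘y⁵ - 27/2y⁴ + 18/5y³ + 144/25y²
  leading term y⁶: subtract (6y)·k_4 from 3/2y⁶ + ⅘y⁵ - 27/2y⁴ + 18/5y³ + 144/25y² → ⅘y⁵ - 36/5y³ + 144/25y²
  leading term y⁵: subtract (16/5)·k_4 from ⅘y⁵ - 36/5y³ + 144/25y² → 0
  remainder 0.

S(h_2,k_4): lcm = xy⁵. S = 13xy³ - 36/5xy² - y⁶ + ⅘y⁵ + 9y⁴ - 4y³.
  leading term xy³: subtract (-13/2y)·h_1 from 13xy³ - 36/5xy² - y⁶ + ⅘y⁵ + 9y⁴ - 4y³ → -36/5xy² + 78xy - y⁶ + ⅘y⁵ - 21/2y⁴ - 72/5y³ + 351/2y² - 78y
  leading term xy²: subtract (18/5)·h_1 from -36/5xy² + 78xy - y⁶ + ⅘y⁵ - 21/2y⁴ - 72/5y³ + 351/2y² - 78y → 78xy - 216/5x - y⁶ + ⅘y⁵ - 21/2y⁴ - 18/5y³ + 9063/50y² - 876/5y + 216/5
  leading term xy: subtract (-39/5y)·k_3 from 78xy - 216/5x - y⁶ + ⅘y⁵ - 21/2y⁴ - 18/5y³ + 9063/50y² - 876/5y + 216/5 → -216/5x - y⁶ + ⅘y⁵ + 9y⁴ - 18/5y³ + 144/25y² - 486/5y + 216/5
  leading term x: subtract (108/25)·k_3 from -216/5x - y⁶ + ⅘y⁵ + 9y⁴ - 18/5y³ + 144/25y² - 486/5y + 216/5 → -y⁶ + ⅘y⁵ + 9y⁴ - 72/5y³ + 144/25y²
  leading term y⁶: subtract (-4y)·k_4 from -y⁶ + ⅘y⁵ + 9y⁴ - 72/5y³ + 144/25y² → ⅘y⁵ - 36/5y³ + 144/25y²
  leading term y⁵: subtract (16/5)·k_4 from ⅘y⁵ - 36/5y³ + 144/25y² → 0
  remainder 0.

S(k_3,k_4): leading monomials are coprime, so the S-polynomial reduces to 0 (Buchberger's first criterion).
Every S-polynomial of the final basis reduces to 0, so we have a Gröbner basis.
Inter-reduce: drop elements whose leading term is divisible by another's, tail-reduce, and make monic.
Reduced Gröbner basis: {x - ¼y³ + 9/4y - 1, y⁵ - 9y³ + 36/5y²}.

Same reduced basis, so the two generating sets span the same ideal.

Yes, the ideals are equal.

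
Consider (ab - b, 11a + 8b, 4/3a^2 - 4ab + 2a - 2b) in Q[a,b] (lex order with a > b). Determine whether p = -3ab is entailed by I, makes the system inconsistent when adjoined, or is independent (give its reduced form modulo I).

-3ab lies in I (it reduces to 0).

First compute the reduced Gröbner basis of I by Buchberger's algorithm.
f_1 = ab - b, LT = ab.
f_2 = 11a + 8b, LT = a.
f_3 = 4/3a^2 - 4ab + 2a - 2b, LT = a^2.

S(f_1,f_2): lcm = ab. S = -8/11b^2 - b.
  reduce S modulo (f_1, f_2, f_3):
  remainder -8/11b^2 - b ≠ 0; add h_4 = -8/11b^2 - b to the basis.

S(f_1,f_3): lcm = a^2b. S = 3ab^2 - 5/2ab + 3/2b^2.
  reduce S modulo (f_1, f_2, f_3, h_4):
  remainder -139/16b ≠ 0; add h_5 = -139/16b to the basis.

The other S-polynomials (S(f_2,f_3), S(f_1,h_4), S(f_2,h_4), S(f_3,h_4), S(f_1,h_5), S(f_2,h_5), S(f_3,h_5), S(h_4,h_5)) all reduce to 0 modulo the current basis, so we have a Gröbner basis.
Inter-reduce: drop elements whose leading term is divisible by another's, tail-reduce, and make monic.
Reduced Gröbner basis: {a, b}.
Label its elements g_1 = a, g_2 = b.

Reduce p = -3ab modulo G:
  leading term ab: subtract (-3b)·g_1 from -3ab → 0
  normal form = 0.
Since the normal form is 0, p ∈ I.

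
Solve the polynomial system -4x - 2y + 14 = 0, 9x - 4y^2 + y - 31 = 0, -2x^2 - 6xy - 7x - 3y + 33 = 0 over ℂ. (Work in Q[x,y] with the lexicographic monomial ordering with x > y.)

{(4, -1)}

Compute a lex Gröbner basis by Buchberger's algorithm.
f_1 = -4x - 2y + 14, LT = x.
f_2 = 9x - 4y^2 + y - 31, LT = x.
f_3 = -2x^2 - 6xy - 7x - 3y + 33, LT = x^2.

S(f_1,f_2): lcm = x. S = 4/9y^2 + 7/18y - 1/18.
  leading term y^2: no divisor's leading term divides it; move 4/9y^2 to the remainder.
  leading term y: no divisor's leading term divides it; move 7/18y to the remainder.
  leading term 1: no divisor's leading term divides it; move -1/18 to the remainder.
  remainder 4/9y^2 + 7/18y - 1/18 ≠ 0; add h_4 = 4/9y^2 + 7/18y - 1/18 to the basis.

S(f_1,f_3): lcm = x^2. S = -5/2xy - 7x - 3/2y + 33/2.
  leading term xy: subtract (5/8y)·f_1 from -5/2xy - 7x - 3/2y + 33/2 → -7x + 5/4y^2 - 41/4y + 33/2
  leading term x: subtract (7/4)·f_1 from -7x + 5/4y^2 - 41/4y + 33/2 → 5/4y^2 - 27/4y - 8
  leading term y^2: subtract (45/16)·h_4 from 5/4y^2 - 27/4y - 8 → -251/32y - 251/32
  leading term y: no divisor's leading term divides it; move -251/32y to the remainder.
  leading term 1: no divisor's leading term divides it; move -251/32 to the remainder.
  remainder -251/32y - 251/32 ≠ 0; add h_5 = -251/32y - 251/32 to the basis.

The other S-polynomials (S(f_2,f_3), S(f_1,h_4), S(f_2,h_4), S(f_3,h_4), S(f_1,h_5), S(f_2,h_5), S(f_3,h_5), S(h_4,h_5)) all reduce to 0 modulo the current basis, so we have a Gröbner basis.
Inter-reduce: drop elements whose leading term is divisible by another's, tail-reduce, and make monic.
Reduced Gröbner basis: {x - 4, y + 1}.

The lex basis is triangular: the last element involves only y. Solving y + 1 = 0 gives y ∈ {-1}; substituting each value into the earlier elements determines the remaining variables.
  y = -1: the earlier basis element becomes x - 4 = 0, giving x = 4 — point (4, -1).
Each listed point satisfies every original equation (direct substitution).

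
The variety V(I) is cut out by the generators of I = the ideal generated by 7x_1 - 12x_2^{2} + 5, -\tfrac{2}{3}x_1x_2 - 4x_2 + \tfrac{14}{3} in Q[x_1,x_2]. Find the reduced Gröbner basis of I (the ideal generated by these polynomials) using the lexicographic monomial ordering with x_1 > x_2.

G = {x_1 - \tfrac{12}{7}x_2^{2} + \tfrac{5}{7}, x_2^{3} + \tfrac{37}{12}x_2 - \tfrac{49}{12}}

The reduced Gröbner basis is the canonical form of the ideal for this ordering.

f_1 = 7x_1 - 12x_2^{2} + 5, LT = x_1.
f_2 = -\tfrac{2}{3}x_1x_2 - 4x_2 + \tfrac{14}{3}, LT = x_1x_2.

S(f_1,f_2): lcm = x_1x_2. S = -\tfrac{12}{7}x_2^{3} - \tfrac{37}{7}x_2 + 7.
  leading term x_2^{3}: no divisor's leading term divides it; move -\tfrac{12}{7}x_2^{3} to the remainder.
  leading term x_2: no divisor's leading term divides it; move -\tfrac{37}{7}x_2 to the remainder.
  leading term 1: no divisor's leading term divides it; move 7 to the remainder.
  remainder -\tfrac{12}{7}x_2^{3} - \tfrac{37}{7}x_2 + 7 ≠ 0; add g_3 = -\tfrac{12}{7}x_2^{3} - \tfrac{37}{7}x_2 + 7 to the basis.

The other S-polynomials (S(f_1,g_3), S(f_2,g_3)) all reduce to 0 modulo the current basis, so we have a Gröbner basis.
Inter-reduce: drop elements whose leading term is divisible by another's, tail-reduce, and make monic.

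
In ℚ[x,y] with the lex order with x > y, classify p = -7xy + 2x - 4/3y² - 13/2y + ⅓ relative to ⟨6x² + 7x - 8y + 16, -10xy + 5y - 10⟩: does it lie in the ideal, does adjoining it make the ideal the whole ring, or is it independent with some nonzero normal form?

Adjoining -7xy + 2x - 4/3y² - 13/2y + ⅓ makes the ideal the whole ring: the system is inconsistent.

First compute the reduced Gröbner basis of I by Buchberger's algorithm.
f_1 = 6x² + 7x - 8y + 16, LT = x².
f_2 = -10xy + 5y - 10, LT = xy.

S(f_1,f_2): lcm = x²y. S = 5/3xy - x - 4/3y² + 8/3y.
  leading term xy: subtract (-⅙)·f_2 from 5/3xy - x - 4/3y² + 8/3y → -x - 4/3y² + 7/2y - 5/3
  leading term x: no divisor's leading term divides it; move -x to the remainder.
  leading term y²: no divisor's leading term divides it; move -4/3y² to the remainder.
  leading term y: no divisor's leading term divides it; move 7/2y to the remainder.
  leading term 1: no divisor's leading term divides it; move -5/3 to the remainder.
  remainder -x - 4/3y² + 7/2y - 5/3 ≠ 0; add h_3 = -x - 4/3y² + 7/2y - 5/3 to the basis.

S(f_1,h_3): lcm = x². S = -4/3xy² + 7/2xy - ½x - 4/3y + 8/3.
  leading term xy²: subtract (2/15y)·f_2 from -4/3xy² + 7/2xy - ½x - 4/3y + 8/3 → 7/2xy - ½x - ⅔y² + 8/3
  leading term xy: subtract (-7/20)·f_2 from 7/2xy - ½x - ⅔y² + 8/3 → -½x - ⅔y² + 7/4y - ⅚
  leading term x: subtract (½)·h_3 from -½x - ⅔y² + 7/4y - ⅚ → 0
  remainder 0.

S(f_2,h_3): lcm = xy. S = -4/3y³ + 7/2y² - 13/6y + 1.
  leading term y³: no divisor's leading term divides it; move -4/3y³ to the remainder.
  leading term y²: no divisor's leading term divides it; move 7/2y² to the remainder.
  leading term y: no divisor's leading term divides it; move -13/6y to the remainder.
  leading term 1: no divisor's leading term divides it; move 1 to the remainder.
  remainder -4/3y³ + 7/2y² - 13/6y + 1 ≠ 0; add h_4 = -4/3y³ + 7/2y² - 13/6y + 1 to the basis.

S(f_1,h_4): leading monomials are coprime, so the S-polynomial reduces to 0 (Buchberger's first criterion).
S(f_2,h_4): lcm = xy³. S = 21/8xy² - 13/8xy + ¾x - ½y³ + y².
  leading term xy²: subtract (-21/80y)·f_2 from 21/8xy² - 13/8xy + ¾x - ½y³ + y² → -13/8xy + ¾x - ½y³ + 37/16y² - 21/8y
  leading term xy: subtract (13/80)·f_2 from -13/8xy + ¾x - ½y³ + 37/16y² - 21/8y → ¾x - ½y³ + 37/16y² - 55/16y + 13/8
  leading term x: subtract (-¾)·h_3 from ¾x - ½y³ + 37/16y² - 55/16y + 13/8 → -½y³ + 21/16y² - 13/16y + ⅜
  leading term y³: subtract (⅜)·h_4 from -½y³ + 21/16y² - 13/16y + ⅜ → 0
  remainder 0.

S(h_3,h_4): leading monomials are coprime, so the S-polynomial reduces to 0 (Buchberger's first criterion).
Every S-polynomial of the final basis reduces to 0, so we have a Gröbner basis.
Inter-reduce: drop elements whose leading term is divisible by another's, tail-reduce, and make monic.
Reduced Gröbner basis: {x + 4/3y² - 7/2y + 5/3, y³ - 21/8y² + 13/8y - ¾}.
Label its elements g_1 = x + 4/3y² - 7/2y + 5/3, g_2 = y³ - 21/8y² + 13/8y - ¾.

Reduce p = -7xy + 2x - 4/3y² - 13/2y + ⅓ modulo G:
  leading term xy: subtract (-7y)·g_1 from -7xy + 2x - 4/3y² - 13/2y + ⅓ → 2x + 28/3y³ - 155/6y² + 31/6y + ⅓
  leading term x: subtract (2)·g_1 from 2x + 28/3y³ - 155/6y² + 31/6y + ⅓ → 28/3y³ - 57/2y² + 73/6y - 3
  leading term y³: subtract (28/3)·g_2 from 28/3y³ - 57/2y² + 73/6y - 3 → -4y² - 3y + 4
  leading term y²: no divisor's leading term divides it; move -4y² to the remainder.
  leading term y: no divisor's leading term divides it; move -3y to the remainder.
  leading term 1: no divisor's leading term divides it; move 4 to the remainder.
  normal form = -4y² - 3y + 4.
The normal form is nonzero, so p ∉ I. Since p minus its normal form lies in I, I + (p) = I + (r) where r = -4y² - 3y + 4; decide whether this ideal is the whole ring.
Run Buchberger on G together with r (pairs among the g_i already reduce to 0 since G is a Gröbner basis):
g_1 = x + 4/3y² - 7/2y + 5/3, LT = x.
g_2 = y³ - 21/8y² + 13/8y - ¾, LT = y³.
r = -4y² - 3y + 4, LT = y².

S(g_1,g_2): leading monomials are coprime, so the S-polynomial reduces to 0 (Buchberger's first criterion).
S(g_1,r): leading monomials are coprime, so the S-polynomial reduces to 0 (Buchberger's first criterion).
S(g_2,r): lcm = y³. S = -27/8y² + 21/8y - ¾.
  leading term y²: subtract (27/32)·r from -27/8y² + 21/8y - ¾ → 165/32y - 33/8
  leading term y: no divisor's leading term divides it; move 165/32y to the remainder.
  leading term 1: no divisor's leading term divides it; move -33/8 to the remainder.
  remainder 165/32y - 33/8 ≠ 0; add m_4 = 165/32y - 33/8 to the basis.

S(g_1,m_4): leading monomials are coprime, so the S-polynomial reduces to 0 (Buchberger's first criterion).
S(g_2,m_4): lcm = y³. S = -73/40y² + 13/8y - ¾.
  leading term y²: subtract (73/160)·r from -73/40y² + 13/8y - ¾ → 479/160y - 103/40
  leading term y: subtract (479/825)·m_4 from 479/160y - 103/40 → -9/50
  leading term 1: no divisor's leading term divides it; move -9/50 to the remainder.
  remainder -9/50 ≠ 0; add m_5 = -9/50 to the basis.

S(r,m_4): lcm = y². S = 31/20y - 1.
  leading term y: subtract (248/825)·m_4 from 31/20y - 1 → 6/25
  leading term 1: subtract (-4/3)·m_5 from 6/25 → 0
  remainder 0.

S(g_1,m_5): leading monomials are coprime, so the S-polynomial reduces to 0 (Buchberger's first criterion).
S(g_2,m_5): leading monomials are coprime, so the S-polynomial reduces to 0 (Buchberger's first criterion).
S(r,m_5): leading monomials are coprime, so the S-polynomial reduces to 0 (Buchberger's first criterion).
S(m_4,m_5): leading monomials are coprime, so the S-polynomial reduces to 0 (Buchberger's first criterion).
Every S-polynomial of the final basis reduces to 0, so we have a Gröbner basis.
Inter-reduce: drop elements whose leading term is divisible by another's, tail-reduce, and make monic.
Reduced Gröbner basis: {1}.
The reduced Gröbner basis of I + (p) is {1}: the ideal is the whole ring, so the enlarged system has no common solution — adjoining p is inconsistent.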